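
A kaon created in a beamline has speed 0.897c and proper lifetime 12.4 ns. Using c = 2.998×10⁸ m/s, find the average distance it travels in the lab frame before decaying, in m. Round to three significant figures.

7.54 m

β² = 0.804609, so γ = 1/√0.195391 = 2.2623.
Lab-frame lifetime: Δt = γτ = 2.2623 × 12.4 ns = 28.053 ns.
Distance: d = vΔt = 0.897 × 2.998×10⁸ m/s × 2.8053×10^-8 s = 7.54 m.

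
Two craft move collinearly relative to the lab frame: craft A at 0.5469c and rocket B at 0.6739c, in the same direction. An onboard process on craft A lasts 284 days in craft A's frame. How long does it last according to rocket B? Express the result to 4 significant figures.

Speed of craft A in rocket B's frame: u = (v_A − v_B)/(1 − v_A v_B/c²) = (0.5469 − 0.6739)/(1 − 0.5469×0.6739) = −0.127/0.63144409 = −0.20113; |u| = 0.20113c.
γ for this relative speed: γ = 1/√(1 − 0.0404533) = 1.0209.
The clock on craft A records proper time, so rocket B measures Δt = γΔτ = 1.0209 × 284 = 289.9 days.

289.9 days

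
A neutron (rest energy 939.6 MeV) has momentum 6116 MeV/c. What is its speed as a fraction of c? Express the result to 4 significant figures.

0.9884c

βγ = pc/(mc²) = 6116/939.6 = 6.5092.
Since γ² = 1 + (βγ)² = 43.3697, γ = √43.3697 = 6.58557, and β = (βγ)/γ = 6.5092/6.58557 = 0.9884.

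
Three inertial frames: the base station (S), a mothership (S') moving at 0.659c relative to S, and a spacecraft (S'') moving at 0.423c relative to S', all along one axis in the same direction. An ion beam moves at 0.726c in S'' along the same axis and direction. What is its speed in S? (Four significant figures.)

Apply u = (u'+v)/(1+u'v) twice. Ion beam in the mothership frame: (0.726+0.423)/(1+0.726·0.423) = 1.149/1.307098 = 0.87905c.
That velocity, transformed to the rest frame of the base station: (0.87905+0.659)/(1+0.87905·0.659) = 1.53805/1.57929395 = 0.97388c.

0.9739c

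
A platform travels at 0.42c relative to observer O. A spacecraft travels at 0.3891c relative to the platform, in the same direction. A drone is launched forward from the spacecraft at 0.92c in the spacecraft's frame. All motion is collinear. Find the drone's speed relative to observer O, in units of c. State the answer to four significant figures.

0.9851c

Apply u = (u'+v)/(1+u'v) twice. Drone in the platform frame: (0.92+0.3891)/(1+0.92·0.3891) = 1.3091/1.357972 = 0.96401c.
That velocity, transformed to the rest frame of observer O: (0.96401+0.42)/(1+0.96401·0.42) = 1.38401/1.4048842 = 0.98514c.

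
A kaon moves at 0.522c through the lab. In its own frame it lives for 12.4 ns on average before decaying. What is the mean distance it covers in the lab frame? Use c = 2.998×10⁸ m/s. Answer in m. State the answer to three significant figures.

2.28 m

γ = 1/√(1 − β²) = 1/√(1 − 0.272484) = 1/√0.727516 = 1/0.852945 = 1.1724.
Lab-frame lifetime: Δt = γτ = 1.1724 × 12.4 ns = 14.538 ns.
Distance: d = vΔt = 0.522 × 2.998×10⁸ m/s × 1.4538×10^-8 s = 2.28 m.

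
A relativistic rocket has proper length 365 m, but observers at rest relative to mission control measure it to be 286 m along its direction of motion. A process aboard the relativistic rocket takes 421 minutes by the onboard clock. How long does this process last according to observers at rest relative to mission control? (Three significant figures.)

Length contraction gives γ = L₀/L = 365/286 = 1.27622.
The same γ dilates the second interval: 1.27622 × 421 minutes = 537 minutes.

537 minutes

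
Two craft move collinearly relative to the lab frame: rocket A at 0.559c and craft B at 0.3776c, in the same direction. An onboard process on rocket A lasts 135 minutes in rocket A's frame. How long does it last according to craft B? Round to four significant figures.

The velocity of rocket A relative to craft B is (0.559 − 0.3776)c / (1 − 0.559×0.3776) = 0.22993c; relative speed 0.22993c.
γ for this relative speed: γ = 1/√(1 − 0.0528678) = 1.0275.
Rocket A's interval is proper; time dilation gives Δt_B = γΔτ = 1.0275 × 135 minutes = 138.7 minutes.

138.7 minutes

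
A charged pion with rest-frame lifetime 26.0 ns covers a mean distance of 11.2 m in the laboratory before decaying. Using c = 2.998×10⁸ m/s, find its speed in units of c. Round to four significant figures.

Lab distance = (lab lifetime)·v = γτ·βc, so βγ = d/(cτ) = 11.20/(2.998×10⁸ × 2.600×10^-8) = 1.4369.
With βγ = 1.4369: γ² = 1 + (βγ)² = 3.06468, and β = (βγ)/γ = 1.4369/1.75062 = 0.8208.

0.8208c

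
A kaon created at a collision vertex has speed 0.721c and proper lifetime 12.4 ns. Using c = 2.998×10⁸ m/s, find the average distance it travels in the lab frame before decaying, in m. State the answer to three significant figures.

β² = 0.519841, so γ = 1/√0.480159 = 1.4431.
Lab-frame lifetime: Δt = γτ = 1.4431 × 12.4 ns = 17.894 ns.
Distance: d = vΔt = 0.721 × 2.998×10⁸ m/s × 1.7894×10^-8 s = 3.87 m.

3.87 m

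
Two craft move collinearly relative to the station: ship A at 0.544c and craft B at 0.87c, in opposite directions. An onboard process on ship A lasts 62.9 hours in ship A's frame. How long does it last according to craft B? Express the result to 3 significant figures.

224 hours

Transform ship A's velocity into craft B's frame: (0.544 + 0.87)/(1 + 0.544·0.87) = 1.414/1.47328, so the relative speed is 0.95976c.
At |u| = 0.95976c, γ = (1 − 0.921139)^(−1/2) = 3.561.
The clock on ship A records proper time, so craft B measures Δt = γΔτ = 3.561 × 62.9 = 224 hours.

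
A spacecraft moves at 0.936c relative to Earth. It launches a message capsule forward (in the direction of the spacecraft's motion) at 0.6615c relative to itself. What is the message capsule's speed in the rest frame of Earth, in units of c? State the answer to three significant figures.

0.987c

Relativistic velocity addition: u = (u' + v)/(1 + u'v/c²), with u' = 0.6615c and v = 0.936c.
Numerator: 0.6615 + 0.936 = 1.5975. Denominator: 1 + (0.6615)(0.936) = 1.619164.
u = 1.5975/1.619164 = 0.98662, so the speed is 0.987c.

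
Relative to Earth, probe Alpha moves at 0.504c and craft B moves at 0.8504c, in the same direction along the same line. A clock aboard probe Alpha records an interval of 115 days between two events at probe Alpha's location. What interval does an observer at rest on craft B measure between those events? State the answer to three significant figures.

145 days

Transform probe Alpha's velocity into craft B's frame: (0.504 − 0.8504)/(1 − 0.504·0.8504) = −0.3464/0.5713984, so the relative speed is 0.60623c.
γ for this relative speed: γ = 1/√(1 − 0.367515) = 1.2574.
Probe Alpha's interval is proper; time dilation gives Δt_B = γΔτ = 1.2574 × 115 days = 145 days.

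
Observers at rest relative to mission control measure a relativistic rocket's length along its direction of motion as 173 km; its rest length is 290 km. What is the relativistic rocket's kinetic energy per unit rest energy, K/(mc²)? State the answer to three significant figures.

0.676

γ = L₀/L = 290/173 = 1.6763.
K/(mc²) = γ − 1 = 1.6763 − 1 = 0.676.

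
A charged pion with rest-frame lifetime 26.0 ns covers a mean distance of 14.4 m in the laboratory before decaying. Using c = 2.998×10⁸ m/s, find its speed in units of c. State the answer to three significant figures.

Let x = d/(cτ) = 14.40 m / (2.998×10⁸ m/s × 2.600×10^-8 s) = 1.8474. Since d = βγcτ, x = βγ = β/√(1−β²).
Solving: β² = x²/(1+x²) = 3.41289/4.41289 = 0.773391, so β = 0.879.

0.879c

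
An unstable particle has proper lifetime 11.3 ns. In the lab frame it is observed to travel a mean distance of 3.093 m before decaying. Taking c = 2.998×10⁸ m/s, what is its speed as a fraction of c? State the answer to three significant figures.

0.674c

d = βγcτ ⇒ βγ = d/(cτ) = 3.093 m / (3.38774 m) = 0.913.
β = (βγ)/√(1+(βγ)²) = 0.913/√1.833569 = 0.674.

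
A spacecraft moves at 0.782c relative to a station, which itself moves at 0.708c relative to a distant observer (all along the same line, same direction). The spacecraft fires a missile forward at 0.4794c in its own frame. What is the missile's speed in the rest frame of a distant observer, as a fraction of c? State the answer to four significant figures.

0.9854c

Compose velocities in two stages. Stage 1 (into S'): u₁ = (0.4794+0.782)/(1+0.4794×0.782) = 0.91745.
Stage 2 (into S): u = (0.91745+0.708)/(1+0.91745×0.708) = 0.98539, so the speed is 0.9854c.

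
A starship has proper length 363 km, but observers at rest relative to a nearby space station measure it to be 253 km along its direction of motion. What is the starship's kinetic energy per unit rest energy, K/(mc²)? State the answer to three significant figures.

0.435

γ = L₀/L = 363/253 = 1.43478.
Since K = (γ−1)mc², K/(mc²) = 1.43478 − 1 = 0.435.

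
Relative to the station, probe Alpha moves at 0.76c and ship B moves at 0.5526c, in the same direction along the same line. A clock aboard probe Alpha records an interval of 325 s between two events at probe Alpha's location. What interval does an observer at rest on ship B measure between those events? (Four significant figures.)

The velocity of probe Alpha relative to ship B is (0.76 − 0.5526)c / (1 − 0.76×0.5526) = 0.35757c; relative speed 0.35757c.
At |u| = 0.35757c, γ = (1 − 0.127856)^(−1/2) = 1.0708.
The clock on probe Alpha records proper time, so ship B measures Δt = γΔτ = 1.0708 × 325 = 348.0 s.

348.0 s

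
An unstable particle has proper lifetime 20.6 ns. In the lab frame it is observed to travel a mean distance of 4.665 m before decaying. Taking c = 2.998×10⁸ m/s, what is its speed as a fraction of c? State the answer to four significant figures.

d = βγcτ ⇒ βγ = d/(cτ) = 4.665 m / (6.17588 m) = 0.75536.
β = (βγ)/√(1+(βγ)²) = 0.75536/√1.570569 = 0.6027.

0.6027c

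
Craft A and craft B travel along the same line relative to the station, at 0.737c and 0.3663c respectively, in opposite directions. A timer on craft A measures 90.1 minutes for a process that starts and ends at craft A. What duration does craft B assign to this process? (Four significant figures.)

Speed of craft A in craft B's frame: u = (v_A + v_B)/(1 + v_A v_B/c²) = (0.737 + 0.3663)/(1 + 0.737×0.3663) = 1.1033/1.2699631 = 0.86877; |u| = 0.86877c.
At |u| = 0.86877c, γ = (1 − 0.754761)^(−1/2) = 2.0193.
Craft A's interval is proper; time dilation gives Δt_B = γΔτ = 2.0193 × 90.1 minutes = 181.9 minutes.

181.9 minutes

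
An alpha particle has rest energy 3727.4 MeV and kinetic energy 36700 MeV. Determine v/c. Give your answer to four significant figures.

0.9957

γ = 1 + K/(mc²) = 1 + 36700/3727.4 = 10.846.
β = √(1 − 1/γ²) = √(1 − 0.00850082) = √0.99149918 = 0.9957.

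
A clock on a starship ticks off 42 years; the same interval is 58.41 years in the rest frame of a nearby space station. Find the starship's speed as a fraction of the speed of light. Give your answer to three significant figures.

γ = Δt/Δτ = 58.41/42 = 1.3907.
β = √(1 − 1/γ²) = √(1 − 0.517051) = √0.482949 = 0.695.

0.695c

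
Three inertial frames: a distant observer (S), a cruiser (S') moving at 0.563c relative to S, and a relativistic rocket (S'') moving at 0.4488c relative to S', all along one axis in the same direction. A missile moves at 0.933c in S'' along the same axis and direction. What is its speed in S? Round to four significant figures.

0.9927c

Compose velocities in two stages. Stage 1 (into S'): u₁ = (0.933+0.4488)/(1+0.933×0.4488) = 0.97397.
Stage 2 (into S): u = (0.97397+0.563)/(1+0.97397×0.563) = 0.99265, so the speed is 0.9927c.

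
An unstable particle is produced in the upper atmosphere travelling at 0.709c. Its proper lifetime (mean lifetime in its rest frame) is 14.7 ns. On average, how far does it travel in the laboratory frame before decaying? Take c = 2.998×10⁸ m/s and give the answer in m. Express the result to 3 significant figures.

β² = 0.502681, so γ = 1/√0.497319 = 1.418.
Lab-frame lifetime: Δt = γτ = 1.418 × 14.7 ns = 20.845 ns.
Distance: d = vΔt = 0.709 × 2.998×10⁸ m/s × 2.0845×10^-8 s = 4.43 m.

4.43 m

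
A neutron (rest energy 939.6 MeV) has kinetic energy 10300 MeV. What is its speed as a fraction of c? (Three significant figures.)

γ = 1 + K/(mc²) = 1 + 10300/939.6 = 11.962.
β = √(1 − 1/γ²) = √(1 − 0.00698864) = √0.99301136 = 0.996.

0.996c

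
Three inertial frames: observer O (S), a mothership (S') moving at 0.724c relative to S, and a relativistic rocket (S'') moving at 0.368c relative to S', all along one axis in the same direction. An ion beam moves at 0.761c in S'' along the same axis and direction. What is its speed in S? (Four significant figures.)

0.9801c

Compose velocities in two stages. Stage 1 (into S'): u₁ = (0.761+0.368)/(1+0.761×0.368) = 0.882.
Stage 2 (into S): u = (0.882+0.724)/(1+0.882×0.724) = 0.98012, so the speed is 0.9801c.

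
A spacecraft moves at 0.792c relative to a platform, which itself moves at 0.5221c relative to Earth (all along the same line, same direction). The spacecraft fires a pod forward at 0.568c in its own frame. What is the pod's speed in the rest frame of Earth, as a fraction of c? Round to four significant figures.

0.9801c

Apply u = (u'+v)/(1+u'v) twice. Pod in the platform frame: (0.568+0.792)/(1+0.568·0.792) = 1.36/1.449856 = 0.93802c.
That velocity, transformed to the rest frame of Earth: (0.93802+0.5221)/(1+0.93802·0.5221) = 1.46012/1.489740242 = 0.98012c.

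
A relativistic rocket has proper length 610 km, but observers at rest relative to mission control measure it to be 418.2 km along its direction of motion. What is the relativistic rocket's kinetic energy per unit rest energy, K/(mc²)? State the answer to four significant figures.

From L = L₀/γ: γ = 610/418.2 = 1.45863.
Since K = (γ−1)mc², K/(mc²) = 1.45863 − 1 = 0.4586.

0.4586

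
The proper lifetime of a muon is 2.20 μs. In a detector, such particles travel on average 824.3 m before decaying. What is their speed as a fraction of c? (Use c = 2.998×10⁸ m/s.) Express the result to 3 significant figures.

0.781c

d = βγcτ ⇒ βγ = d/(cτ) = 824.3 m / (659.56 m) = 1.2498.
β = (βγ)/√(1+(βγ)²) = 1.2498/√2.562 = 0.781.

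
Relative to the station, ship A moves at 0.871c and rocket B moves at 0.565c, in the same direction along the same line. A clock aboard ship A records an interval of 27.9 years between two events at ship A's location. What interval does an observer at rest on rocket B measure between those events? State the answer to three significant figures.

35.0 years

The velocity of ship A relative to rocket B is (0.871 − 0.565)c / (1 − 0.871×0.565) = 0.6025c; relative speed 0.6025c.
γ for this relative speed: γ = 1/√(1 − 0.363006) = 1.2529.
Ship A's interval is proper; time dilation gives Δt_B = γΔτ = 1.2529 × 27.9 years = 35.0 years.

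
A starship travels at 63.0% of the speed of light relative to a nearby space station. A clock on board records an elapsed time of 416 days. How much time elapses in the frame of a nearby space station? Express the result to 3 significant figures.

With β = 0.63, γ = 1/√(1 − 0.63²) = 1/√0.6031 = 1.2877.
Time dilation: Δt = γ·Δτ = 1.2877 × 416 = 536 days.

536 days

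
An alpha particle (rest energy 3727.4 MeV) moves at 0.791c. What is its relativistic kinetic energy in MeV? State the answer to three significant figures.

2360 MeV

γ = 1/√(1 − β²) = 1/√(1 − 0.625681) = 1/√0.374319 = 1/0.611816 = 1.63448.
Kinetic energy: K = (γ − 1)mc² = (1.63448 − 1) × 3727.4 MeV = 0.63448 × 3727.4 = 2360 MeV.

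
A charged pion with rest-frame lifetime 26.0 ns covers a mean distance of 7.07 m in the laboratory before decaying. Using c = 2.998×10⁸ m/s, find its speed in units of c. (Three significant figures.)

d = βγcτ ⇒ βγ = d/(cτ) = 7.070 m / (7.7948 m) = 0.90701.
β = (βγ)/√(1+(βγ)²) = 0.90701/√1.822667 = 0.672.

0.672c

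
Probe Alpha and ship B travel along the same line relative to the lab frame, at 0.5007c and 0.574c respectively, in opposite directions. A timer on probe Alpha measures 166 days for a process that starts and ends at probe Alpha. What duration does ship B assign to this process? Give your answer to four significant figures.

301.5 days

Speed of probe Alpha in ship B's frame: u = (v_A + v_B)/(1 + v_A v_B/c²) = (0.5007 + 0.574)/(1 + 0.5007×0.574) = 1.0747/1.2874018 = 0.83478; |u| = 0.83478c.
γ for this relative speed: γ = 1/√(1 − 0.696858) = 1.8163.
The clock on probe Alpha records proper time, so ship B measures Δt = γΔτ = 1.8163 × 166 = 301.5 days.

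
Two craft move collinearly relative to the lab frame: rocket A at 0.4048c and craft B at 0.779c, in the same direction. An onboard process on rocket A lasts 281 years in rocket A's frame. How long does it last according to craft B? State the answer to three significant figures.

336 years

The velocity of rocket A relative to craft B is (0.4048 − 0.779)c / (1 − 0.4048×0.779) = −0.54655c; relative speed 0.54655c.
γ for this relative speed: γ = 1/√(1 − 0.298717) = 1.1941.
Rocket A's interval is proper; time dilation gives Δt_B = γΔτ = 1.1941 × 281 years = 336 years.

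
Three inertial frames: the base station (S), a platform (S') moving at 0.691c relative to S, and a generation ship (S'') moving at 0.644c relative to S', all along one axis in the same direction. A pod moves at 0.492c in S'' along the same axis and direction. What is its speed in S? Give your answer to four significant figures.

0.9734c

Compose velocities in two stages. Stage 1 (into S'): u₁ = (0.492+0.644)/(1+0.492×0.644) = 0.86267.
Stage 2 (into S): u = (0.86267+0.691)/(1+0.86267×0.691) = 0.97341, so the speed is 0.9734c.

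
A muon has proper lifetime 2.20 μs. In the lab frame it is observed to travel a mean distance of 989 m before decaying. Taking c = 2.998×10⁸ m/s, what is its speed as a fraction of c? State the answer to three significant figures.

d = βγcτ ⇒ βγ = d/(cτ) = 989.0 m / (659.56 m) = 1.4995.
β = (βγ)/√(1+(βγ)²) = 1.4995/√3.2485 = 0.832.

0.832c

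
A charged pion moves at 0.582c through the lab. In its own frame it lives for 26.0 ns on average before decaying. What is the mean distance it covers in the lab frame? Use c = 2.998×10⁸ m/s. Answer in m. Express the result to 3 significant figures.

5.58 m

γ = 1/√(1 − β²) = 1/√(1 − 0.338724) = 1/√0.661276 = 1/0.813189 = 1.2297.
Lab-frame lifetime: Δt = γτ = 1.2297 × 26.0 ns = 31.972 ns.
Distance: d = vΔt = 0.582 × 2.998×10⁸ m/s × 3.1972×10^-8 s = 5.58 m.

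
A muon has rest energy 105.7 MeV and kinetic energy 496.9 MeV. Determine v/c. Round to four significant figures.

0.9845

γ = 1 + K/(mc²) = 1 + 496.9/105.7 = 5.701.
β = √(1 − 1/γ²) = √(1 − 0.0307679) = √0.9692321 = 0.9845.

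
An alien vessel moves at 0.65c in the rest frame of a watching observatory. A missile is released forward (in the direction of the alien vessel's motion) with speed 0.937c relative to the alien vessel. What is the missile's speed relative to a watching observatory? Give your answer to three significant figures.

0.986c

In units of c, u = (u' + v)/(1 + u'v) with u' = 0.937 and v = 0.65.
Numerator: 0.937 + 0.65 = 1.587. Denominator: 1 + (0.937)(0.65) = 1.60905.
u = 1.587/1.60905 = 0.9863, so the speed is 0.986c.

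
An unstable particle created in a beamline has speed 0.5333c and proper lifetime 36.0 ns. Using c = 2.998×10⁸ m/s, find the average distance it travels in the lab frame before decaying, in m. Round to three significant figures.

γ = 1/√(1 − β²) = 1/√(1 − 0.28440889) = 1/√0.71559111 = 1/0.845926 = 1.1821.
Lab-frame lifetime: Δt = γτ = 1.1821 × 36.0 ns = 42.556 ns.
Distance: d = vΔt = 0.5333 × 2.998×10⁸ m/s × 4.2556×10^-8 s = 6.80 m.

6.80 m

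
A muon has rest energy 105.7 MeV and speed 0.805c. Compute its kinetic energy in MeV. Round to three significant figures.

72.5 MeV

γ = 1/√(1 − β²) = 1/√(1 − 0.648025) = 1/√0.351975 = 1/0.593275 = 1.68556.
Kinetic energy: K = (γ − 1)mc² = (1.68556 − 1) × 105.7 MeV = 0.68556 × 105.7 = 72.5 MeV.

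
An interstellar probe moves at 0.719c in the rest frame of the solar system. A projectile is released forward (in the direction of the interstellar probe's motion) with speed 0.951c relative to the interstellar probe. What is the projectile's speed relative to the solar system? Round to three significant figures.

0.992c

Relativistic velocity addition: u = (u' + v)/(1 + u'v/c²), with u' = 0.951c and v = 0.719c.
Numerator: 0.951 + 0.719 = 1.67. Denominator: 1 + (0.951)(0.719) = 1.683769.
u = 1.67/1.683769 = 0.99182, so the speed is 0.992c.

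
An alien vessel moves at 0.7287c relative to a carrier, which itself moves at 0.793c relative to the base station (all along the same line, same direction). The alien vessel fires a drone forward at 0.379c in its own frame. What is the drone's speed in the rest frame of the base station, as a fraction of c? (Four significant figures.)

0.9838c

Apply u = (u'+v)/(1+u'v) twice. Drone in the carrier frame: (0.379+0.7287)/(1+0.379·0.7287) = 1.1077/1.2761773 = 0.86798c.
That velocity, transformed to the rest frame of the base station: (0.86798+0.793)/(1+0.86798·0.793) = 1.66098/1.68830814 = 0.98381c.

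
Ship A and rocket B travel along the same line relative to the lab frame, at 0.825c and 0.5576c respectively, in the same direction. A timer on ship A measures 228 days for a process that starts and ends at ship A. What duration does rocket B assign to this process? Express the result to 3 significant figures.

Speed of ship A in rocket B's frame: u = (v_A − v_B)/(1 − v_A v_B/c²) = (0.825 − 0.5576)/(1 − 0.825×0.5576) = 0.2674/0.53998 = 0.4952; |u| = 0.4952c.
γ for this relative speed: γ = 1/√(1 − 0.245223) = 1.151.
The clock on ship A records proper time, so rocket B measures Δt = γΔτ = 1.151 × 228 = 262 days.

262 days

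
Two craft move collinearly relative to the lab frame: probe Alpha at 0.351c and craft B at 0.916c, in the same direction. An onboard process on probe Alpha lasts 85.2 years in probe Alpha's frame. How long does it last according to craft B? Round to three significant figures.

Transform probe Alpha's velocity into craft B's frame: (0.351 − 0.916)/(1 − 0.351·0.916) = −0.565/0.678484, so the relative speed is 0.83274c.
γ for this relative speed: γ = 1/√(1 − 0.693456) = 1.8061.
Probe Alpha's interval is proper; time dilation gives Δt_B = γΔτ = 1.8061 × 85.2 years = 154 years.

154 years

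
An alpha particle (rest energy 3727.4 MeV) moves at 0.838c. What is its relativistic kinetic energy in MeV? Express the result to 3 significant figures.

3100 MeV

With β = 0.838, γ = 1/√(1 − 0.838²) = 1/√0.297756 = 1.83261.
Kinetic energy: K = (γ − 1)mc² = (1.83261 − 1) × 3727.4 MeV = 0.83261 × 3727.4 = 3100 MeV.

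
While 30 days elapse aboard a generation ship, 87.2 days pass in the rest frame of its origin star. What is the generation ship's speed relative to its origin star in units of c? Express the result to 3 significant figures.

γ = Δt/Δτ = 87.2/30 = 2.9067.
β = √(1 − 1/γ²) = √(1 − 0.118359) = √0.881641 = 0.939.

0.939c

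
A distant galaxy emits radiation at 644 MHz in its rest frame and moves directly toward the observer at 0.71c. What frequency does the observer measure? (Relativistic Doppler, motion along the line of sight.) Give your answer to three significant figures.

Relativistic Doppler (source moving toward): f_obs = f_src · √((1+β)/(1−β)).
With β = 0.71: factor = √(1.71/0.29) = 2.4283.
f_obs = 644 × 2.4283 = 1560 MHz.

1560 MHz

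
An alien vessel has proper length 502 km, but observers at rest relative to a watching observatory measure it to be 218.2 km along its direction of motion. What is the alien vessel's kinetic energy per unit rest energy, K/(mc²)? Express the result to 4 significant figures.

From L = L₀/γ: γ = 502/218.2 = 2.30064.
Since K = (γ−1)mc², K/(mc²) = 2.30064 − 1 = 1.301.

1.301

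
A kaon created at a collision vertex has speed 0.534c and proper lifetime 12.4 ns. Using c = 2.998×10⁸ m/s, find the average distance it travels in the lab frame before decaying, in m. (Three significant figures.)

2.35 m

β² = 0.285156, so γ = 1/√0.714844 = 1.1828.
Lab-frame lifetime: Δt = γτ = 1.1828 × 12.4 ns = 14.667 ns.
Distance: d = vΔt = 0.534 × 2.998×10⁸ m/s × 1.4667×10^-8 s = 2.35 m.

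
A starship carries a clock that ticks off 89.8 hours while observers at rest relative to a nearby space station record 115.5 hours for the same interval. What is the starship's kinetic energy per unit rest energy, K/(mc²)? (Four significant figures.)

0.2862

From Δt = γΔτ: γ = 115.5/89.8 = 1.28619.
Since K = (γ−1)mc², K/(mc²) = 1.28619 − 1 = 0.2862.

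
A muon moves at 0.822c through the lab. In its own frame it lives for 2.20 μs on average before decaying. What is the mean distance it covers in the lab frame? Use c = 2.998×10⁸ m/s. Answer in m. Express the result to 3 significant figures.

952 m

Lorentz factor: γ = (1 − 0.675684)^(−1/2) = 1.756.
Lab-frame lifetime: Δt = γτ = 1.756 × 2.20 μs = 3.8632 μs.
Distance: d = vΔt = 0.822 × 2.998×10⁸ m/s × 3.8632×10^-6 s = 952 m.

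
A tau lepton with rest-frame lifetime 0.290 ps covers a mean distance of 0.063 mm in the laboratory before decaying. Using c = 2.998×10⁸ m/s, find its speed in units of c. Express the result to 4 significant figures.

0.5868c

d = βγcτ ⇒ βγ = d/(cτ) = 6.300×10^-5 m / (8.6942×10^-5 m) = 0.72462.
β = (βγ)/√(1+(βγ)²) = 0.72462/√1.525074 = 0.5868.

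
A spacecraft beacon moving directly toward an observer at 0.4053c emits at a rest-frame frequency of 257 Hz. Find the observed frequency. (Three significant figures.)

395 Hz

Relativistic Doppler (source moving toward): f_obs = f_src · √((1+β)/(1−β)).
With β = 0.4053: factor = √(1.4053/0.5947) = 1.5372.
f_obs = 257 × 1.5372 = 395 Hz.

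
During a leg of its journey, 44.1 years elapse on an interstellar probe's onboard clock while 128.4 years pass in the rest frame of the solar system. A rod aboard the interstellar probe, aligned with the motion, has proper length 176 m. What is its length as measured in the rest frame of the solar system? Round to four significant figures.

60.45 m

γ = Δt/Δτ = 128.4/44.1 = 2.91156.
L = L₀/γ = 176/2.91156 = 60.45 m.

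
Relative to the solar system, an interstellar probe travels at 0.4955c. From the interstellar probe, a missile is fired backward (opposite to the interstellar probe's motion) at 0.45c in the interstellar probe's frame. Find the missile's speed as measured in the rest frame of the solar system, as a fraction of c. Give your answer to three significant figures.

0.0586c

Relativistic velocity addition: u = (u' + v)/(1 + u'v/c²), with u' = −0.45c and v = 0.4955c.
Numerator: −0.45 + 0.4955 = 0.0455. Denominator: 1 + (−0.45)(0.4955) = 0.777025.
u = 0.0455/0.777025 = 0.058557, so the speed is 0.0586c.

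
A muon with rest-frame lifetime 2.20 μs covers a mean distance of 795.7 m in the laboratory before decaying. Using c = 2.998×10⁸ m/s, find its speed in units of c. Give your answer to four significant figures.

0.7699c

Let x = d/(cτ) = 795.7 m / (2.998×10⁸ m/s × 2.200×10^-6 s) = 1.2064. Since d = βγcτ, x = βγ = β/√(1−β²).
Solving: β² = x²/(1+x²) = 1.4554/2.4554 = 0.592734, so β = 0.7699.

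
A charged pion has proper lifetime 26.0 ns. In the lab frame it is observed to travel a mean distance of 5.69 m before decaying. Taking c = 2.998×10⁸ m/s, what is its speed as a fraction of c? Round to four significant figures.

0.5896c

Let x = d/(cτ) = 5.690 m / (2.998×10⁸ m/s × 2.600×10^-8 s) = 0.72997. Since d = βγcτ, x = βγ = β/√(1−β²).
Solving: β² = x²/(1+x²) = 0.532856/1.532856 = 0.347623, so β = 0.5896.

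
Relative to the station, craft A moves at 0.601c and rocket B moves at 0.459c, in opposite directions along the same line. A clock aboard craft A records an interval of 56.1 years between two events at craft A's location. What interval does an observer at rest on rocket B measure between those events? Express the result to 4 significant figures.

Speed of craft A in rocket B's frame: u = (v_A + v_B)/(1 + v_A v_B/c²) = (0.601 + 0.459)/(1 + 0.601×0.459) = 1.06/1.275859 = 0.83081; |u| = 0.83081c.
At |u| = 0.83081c, γ = (1 − 0.690245)^(−1/2) = 1.7968.
Craft A's interval is proper; time dilation gives Δt_B = γΔτ = 1.7968 × 56.1 years = 100.8 years.

100.8 years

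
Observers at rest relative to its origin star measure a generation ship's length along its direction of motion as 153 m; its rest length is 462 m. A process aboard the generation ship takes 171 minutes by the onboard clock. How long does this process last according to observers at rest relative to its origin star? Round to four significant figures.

From L = L₀/γ: γ = 462/153 = 3.01961.
Δt = γΔτ = 3.01961 × 171 = 516.4 minutes.

516.4 minutes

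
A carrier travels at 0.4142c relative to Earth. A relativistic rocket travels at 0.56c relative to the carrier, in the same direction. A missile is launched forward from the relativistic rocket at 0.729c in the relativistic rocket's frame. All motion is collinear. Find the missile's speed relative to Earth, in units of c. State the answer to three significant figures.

0.964c

First combine the missile and relativistic rocket (S''→S'): u₁ = (0.729 + 0.56)/(1 + 0.729×0.56) = 1.289/1.40824 = 0.91533.
Then combine with the carrier (S'→S): u = (0.91533 + 0.4142)/(1 + 0.91533×0.4142) = 1.32953/1.379129686 = 0.96404.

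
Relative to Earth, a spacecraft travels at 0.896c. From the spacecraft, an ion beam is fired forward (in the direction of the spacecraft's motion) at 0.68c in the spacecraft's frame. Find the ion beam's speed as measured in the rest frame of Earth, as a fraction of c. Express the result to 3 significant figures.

0.979c

Relativistic velocity addition: u = (u' + v)/(1 + u'v/c²), with u' = 0.68c and v = 0.896c.
Numerator: 0.68 + 0.896 = 1.576. Denominator: 1 + (0.68)(0.896) = 1.60928.
u = 1.576/1.60928 = 0.97932, so the speed is 0.979c.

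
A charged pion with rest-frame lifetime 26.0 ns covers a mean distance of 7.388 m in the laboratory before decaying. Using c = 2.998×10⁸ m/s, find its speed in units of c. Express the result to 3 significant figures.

d = βγcτ ⇒ βγ = d/(cτ) = 7.388 m / (7.7948 m) = 0.94781.
β = (βγ)/√(1+(βγ)²) = 0.94781/√1.898344 = 0.688.

0.688c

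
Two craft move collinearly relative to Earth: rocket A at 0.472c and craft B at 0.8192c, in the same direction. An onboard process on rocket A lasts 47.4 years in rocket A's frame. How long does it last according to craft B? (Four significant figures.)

57.50 years

Transform rocket A's velocity into craft B's frame: (0.472 − 0.8192)/(1 − 0.472·0.8192) = −0.3472/0.6133376, so the relative speed is 0.56608c.
γ for this relative speed: γ = 1/√(1 − 0.320447) = 1.2131.
Rocket A's interval is proper; time dilation gives Δt_B = γΔτ = 1.2131 × 47.4 years = 57.50 years.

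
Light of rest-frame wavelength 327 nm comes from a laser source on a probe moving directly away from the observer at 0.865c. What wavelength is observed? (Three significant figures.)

1220 nm

Relativistic Doppler for wavelength: λ_obs = λ_src · √((1+β)/(1−β)).
With β = 0.865: factor = √(1.865/0.135) = 3.7168.
λ_obs = 327 × 3.7168 = 1220 nm.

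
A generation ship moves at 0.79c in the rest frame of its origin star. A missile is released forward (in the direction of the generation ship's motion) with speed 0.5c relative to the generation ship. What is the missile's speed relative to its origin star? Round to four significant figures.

0.9247c

In units of c, u = (u' + v)/(1 + u'v) with u' = 0.5 and v = 0.79.
Numerator: 0.5 + 0.79 = 1.29. Denominator: 1 + (0.5)(0.79) = 1.395.
u = 1.29/1.395 = 0.92473, so the speed is 0.9247c.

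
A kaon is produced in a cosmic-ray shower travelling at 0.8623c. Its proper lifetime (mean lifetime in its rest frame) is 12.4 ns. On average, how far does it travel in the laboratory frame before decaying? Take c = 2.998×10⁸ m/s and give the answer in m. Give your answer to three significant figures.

With β = 0.8623, γ = 1/√(1 − 0.8623²) = 1/√0.25643871 = 1.9747.
Lab-frame lifetime: Δt = γτ = 1.9747 × 12.4 ns = 24.486 ns.
Distance: d = vΔt = 0.8623 × 2.998×10⁸ m/s × 2.4486×10^-8 s = 6.33 m.

6.33 m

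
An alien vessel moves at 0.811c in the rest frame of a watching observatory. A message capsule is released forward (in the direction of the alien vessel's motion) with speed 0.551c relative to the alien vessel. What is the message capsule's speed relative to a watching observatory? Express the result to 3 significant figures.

0.941c

In units of c, u = (u' + v)/(1 + u'v) with u' = 0.551 and v = 0.811.
Numerator: 0.551 + 0.811 = 1.362. Denominator: 1 + (0.551)(0.811) = 1.446861.
u = 1.362/1.446861 = 0.94135, so the speed is 0.941c.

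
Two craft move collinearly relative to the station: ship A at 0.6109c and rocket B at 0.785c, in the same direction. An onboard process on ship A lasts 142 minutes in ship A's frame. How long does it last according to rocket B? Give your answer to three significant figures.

151 minutes

Transform ship A's velocity into rocket B's frame: (0.6109 − 0.785)/(1 − 0.6109·0.785) = −0.1741/0.5204435, so the relative speed is 0.33452c.
At |u| = 0.33452c, γ = (1 − 0.111904)^(−1/2) = 1.0611.
The clock on ship A records proper time, so rocket B measures Δt = γΔτ = 1.0611 × 142 = 151 minutes.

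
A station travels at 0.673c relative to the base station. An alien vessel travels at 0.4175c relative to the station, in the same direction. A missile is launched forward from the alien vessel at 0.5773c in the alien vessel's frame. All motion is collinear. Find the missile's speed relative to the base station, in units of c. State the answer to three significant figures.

Compose velocities in two stages. Stage 1 (into S'): u₁ = (0.5773+0.4175)/(1+0.5773×0.4175) = 0.8016.
Stage 2 (into S): u = (0.8016+0.673)/(1+0.8016×0.673) = 0.95786, so the speed is 0.958c.

0.958c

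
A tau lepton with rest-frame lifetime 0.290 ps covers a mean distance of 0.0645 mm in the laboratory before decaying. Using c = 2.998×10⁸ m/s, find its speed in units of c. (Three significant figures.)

0.596c

Lab distance = (lab lifetime)·v = γτ·βc, so βγ = d/(cτ) = 6.450×10^-5/(2.998×10⁸ × 2.900×10^-13) = 0.74187.
With βγ = 0.74187: γ² = 1 + (βγ)² = 1.550371, and β = (βγ)/γ = 0.74187/1.24514 = 0.596.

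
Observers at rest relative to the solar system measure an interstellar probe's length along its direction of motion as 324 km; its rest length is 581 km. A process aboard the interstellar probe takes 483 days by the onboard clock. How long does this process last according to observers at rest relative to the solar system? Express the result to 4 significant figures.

866.1 days

Length contraction gives γ = L₀/L = 581/324 = 1.79321.
The same γ dilates the second interval: 1.79321 × 483 days = 866.1 days.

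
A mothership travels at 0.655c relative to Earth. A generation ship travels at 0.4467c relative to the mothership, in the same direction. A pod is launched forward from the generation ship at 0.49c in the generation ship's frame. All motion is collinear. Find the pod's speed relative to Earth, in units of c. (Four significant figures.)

Apply u = (u'+v)/(1+u'v) twice. Pod in the mothership frame: (0.49+0.4467)/(1+0.49·0.4467) = 0.9367/1.218883 = 0.76849c.
That velocity, transformed to the rest frame of Earth: (0.76849+0.655)/(1+0.76849·0.655) = 1.42349/1.50336095 = 0.94687c.

0.9469c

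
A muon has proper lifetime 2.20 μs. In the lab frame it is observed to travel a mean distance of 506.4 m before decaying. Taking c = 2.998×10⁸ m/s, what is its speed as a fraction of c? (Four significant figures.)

Let x = d/(cτ) = 506.4 m / (2.998×10⁸ m/s × 2.200×10^-6 s) = 0.76778. Since d = βγcτ, x = βγ = β/√(1−β²).
Solving: β² = x²/(1+x²) = 0.589486/1.589486 = 0.370866, so β = 0.6090.

0.6090c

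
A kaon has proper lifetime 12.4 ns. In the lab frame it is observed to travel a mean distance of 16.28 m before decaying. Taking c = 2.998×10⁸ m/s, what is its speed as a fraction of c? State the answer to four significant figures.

Lab distance = (lab lifetime)·v = γτ·βc, so βγ = d/(cτ) = 16.28/(2.998×10⁸ × 1.240×10^-8) = 4.3793.
With βγ = 4.3793: γ² = 1 + (βγ)² = 20.1783, and β = (βγ)/γ = 4.3793/4.49203 = 0.9749.

0.9749c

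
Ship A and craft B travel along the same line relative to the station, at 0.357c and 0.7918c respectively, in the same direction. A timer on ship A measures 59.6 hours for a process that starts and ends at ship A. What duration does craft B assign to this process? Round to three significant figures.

74.9 hours

Speed of ship A in craft B's frame: u = (v_A − v_B)/(1 − v_A v_B/c²) = (0.357 − 0.7918)/(1 − 0.357×0.7918) = −0.4348/0.7173274 = −0.60614; |u| = 0.60614c.
γ for this relative speed: γ = 1/√(1 − 0.367406) = 1.2573.
Ship A's interval is proper; time dilation gives Δt_B = γΔτ = 1.2573 × 59.6 hours = 74.9 hours.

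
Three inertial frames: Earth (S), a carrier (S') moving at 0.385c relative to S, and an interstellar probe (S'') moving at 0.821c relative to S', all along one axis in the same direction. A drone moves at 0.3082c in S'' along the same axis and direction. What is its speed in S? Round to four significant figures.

0.9549c

Compose velocities in two stages. Stage 1 (into S'): u₁ = (0.3082+0.821)/(1+0.3082×0.821) = 0.90117.
Stage 2 (into S): u = (0.90117+0.385)/(1+0.90117×0.385) = 0.95488, so the speed is 0.9549c.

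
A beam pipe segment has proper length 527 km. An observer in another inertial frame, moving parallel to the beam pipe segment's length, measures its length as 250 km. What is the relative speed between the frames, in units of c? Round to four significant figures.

Length contraction gives γ = L₀/L = 527/250 = 2.108.
β = √(1 − 1/γ²) = √0.77496 = 0.8803.

0.8803c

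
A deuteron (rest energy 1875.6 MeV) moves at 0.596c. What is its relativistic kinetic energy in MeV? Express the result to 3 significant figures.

460 MeV

With β = 0.596, γ = 1/√(1 − 0.596²) = 1/√0.644784 = 1.24535.
Kinetic energy: K = (γ − 1)mc² = (1.24535 − 1) × 1875.6 MeV = 0.24535 × 1875.6 = 460 MeV.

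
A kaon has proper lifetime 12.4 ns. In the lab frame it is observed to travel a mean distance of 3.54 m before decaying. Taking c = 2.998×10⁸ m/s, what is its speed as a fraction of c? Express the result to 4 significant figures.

0.6896c

Lab distance = (lab lifetime)·v = γτ·βc, so βγ = d/(cτ) = 3.540/(2.998×10⁸ × 1.240×10^-8) = 0.95225.
With βγ = 0.95225: γ² = 1 + (βγ)² = 1.90678, and β = (βγ)/γ = 0.95225/1.38086 = 0.6896.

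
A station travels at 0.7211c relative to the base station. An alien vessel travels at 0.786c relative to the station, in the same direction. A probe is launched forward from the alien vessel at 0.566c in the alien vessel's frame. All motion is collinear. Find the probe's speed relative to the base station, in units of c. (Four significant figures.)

0.9893c

Apply u = (u'+v)/(1+u'v) twice. Probe in the station frame: (0.566+0.786)/(1+0.566·0.786) = 1.352/1.444876 = 0.93572c.
That velocity, transformed to the rest frame of the base station: (0.93572+0.7211)/(1+0.93572·0.7211) = 1.65682/1.674747692 = 0.9893c.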